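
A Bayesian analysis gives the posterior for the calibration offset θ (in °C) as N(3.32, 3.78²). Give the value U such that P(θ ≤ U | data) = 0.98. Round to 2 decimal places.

Need U with P(θ ≤ U) = 0.98: U = 3.32 + z_{0.02}·3.78.
z = 2.054; U = 3.32 + 2.054 × 3.78 = 11.08.

11.08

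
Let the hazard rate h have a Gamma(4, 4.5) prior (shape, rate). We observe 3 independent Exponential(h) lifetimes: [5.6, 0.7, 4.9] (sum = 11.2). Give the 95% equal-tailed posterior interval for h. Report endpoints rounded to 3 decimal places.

Posterior: Gamma(4+3, 4.5+11.2) = Gamma(7, 15.7) (shape, rate).
Equal-tailed 95% interval: Gamma(7, 15.7) quantiles at 0.025 and 0.975.
Posterior mean ≈ 0.446, SD ≈ 0.169; a Normal approximation gives roughly [0.116, 0.776].
Exact: lower = 0.179; upper = 0.832.

[0.179, 0.832]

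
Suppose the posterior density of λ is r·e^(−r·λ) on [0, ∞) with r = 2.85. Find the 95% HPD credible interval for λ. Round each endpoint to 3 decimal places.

The exponential density is strictly decreasing on [0, ∞), so the HPD interval is anchored at 0: [0, q] with P(λ ≤ q) = 0.95.
q = −ln(1 − 0.95) / 2.85 = 2.9957 / 2.85 = 1.051.

[0.000, 1.051]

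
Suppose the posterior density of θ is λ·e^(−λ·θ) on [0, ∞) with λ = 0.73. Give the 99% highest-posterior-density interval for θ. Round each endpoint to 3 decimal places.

[0.000, 6.308]

The exponential density is strictly decreasing on [0, ∞), so the HPD interval is anchored at 0: [0, q] with P(θ ≤ q) = 0.99.
q = −ln(1 − 0.99) / 0.73 = 4.6052 / 0.73 = 6.308.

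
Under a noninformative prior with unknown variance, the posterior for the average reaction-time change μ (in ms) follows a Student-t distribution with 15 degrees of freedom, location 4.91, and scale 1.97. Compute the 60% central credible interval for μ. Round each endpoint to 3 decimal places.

[3.203, 6.617]

The t_15 distribution is symmetric; the 60% interval is 4.91 ± t·1.97 with t_{0.8,15} = 0.866.
Half-width: 0.866 × 1.97 = 1.707.
4.91 − 1.707 = 3.203; 4.91 + 1.707 = 6.617.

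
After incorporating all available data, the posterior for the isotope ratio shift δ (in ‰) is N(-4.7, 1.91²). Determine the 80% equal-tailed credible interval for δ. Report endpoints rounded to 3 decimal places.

The posterior is symmetric, so the 80% equal-tailed interval is δ = -4.7 ± z·1.91 with z = 1.282.
Half-width: 1.282 × 1.91 = 2.448.
-4.7 − 2.448 = -7.148; -4.7 + 2.448 = -2.252.

[-7.148, -2.252]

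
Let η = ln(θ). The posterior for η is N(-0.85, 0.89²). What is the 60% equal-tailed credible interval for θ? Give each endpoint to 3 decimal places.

On the log scale the 60% interval is -0.85 ± 0.842 × 0.89 = [-1.5990, -0.1010].
Exponentiate: [e^-1.5990, e^-0.1010] = [0.202, 0.904].

[0.202, 0.904]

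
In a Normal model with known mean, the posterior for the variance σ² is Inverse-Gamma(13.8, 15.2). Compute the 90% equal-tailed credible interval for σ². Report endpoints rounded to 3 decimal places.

Inverse-Gamma(13.8, 15.2) quantiles: F⁻¹(0.05) and F⁻¹(0.95).
Equivalently, 1/σ² ~ Gamma(13.8, rate = 15.2); invert its 0.95 and 0.05 quantiles.
Posterior mean ≈ 1.187, SD ≈ 0.346; a Normal approximation gives roughly [0.619, 1.756].
Exact: lower = 0.744; upper = 1.829.

[0.744, 1.829]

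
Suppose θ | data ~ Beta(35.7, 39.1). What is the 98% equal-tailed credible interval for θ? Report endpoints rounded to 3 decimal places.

Posterior: Beta(35.7, 39.1).
Equal-tailed 98% interval: the 0.01 and 0.99 quantiles of Beta(35.7, 39.1).
Posterior mean ≈ 0.477, SD ≈ 0.057; a Normal approximation gives roughly [0.344, 0.611].
Exact: F⁻¹(0.01) = 0.346; F⁻¹(0.99) = 0.611.

[0.346, 0.611]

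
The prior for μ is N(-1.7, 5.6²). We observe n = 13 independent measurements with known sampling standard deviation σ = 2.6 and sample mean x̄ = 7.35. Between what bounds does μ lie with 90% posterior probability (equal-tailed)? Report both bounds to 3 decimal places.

Posterior precision = 1/5.6² + 13/2.6² = 0.0319 + 1.9231 = 1.9550, so posterior SD = 0.7152.
Posterior mean = (-1.7/5.6² + 13·7.35/2.6²) / 1.9550 = 7.2024.
Interval: 7.2024 ± 1.645 × 0.7152 → [6.026, 8.379].

[6.026, 8.379]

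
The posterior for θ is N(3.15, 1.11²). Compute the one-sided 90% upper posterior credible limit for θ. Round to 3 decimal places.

Need U with P(θ ≤ U) = 0.90: U = 3.15 + z_{0.1}·1.11.
z = 1.282; U = 3.15 + 1.282 × 1.11 = 4.573.

4.573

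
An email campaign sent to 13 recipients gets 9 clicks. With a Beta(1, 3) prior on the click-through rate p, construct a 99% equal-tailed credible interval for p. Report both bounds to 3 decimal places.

Posterior: Beta(1+9, 3+4) = Beta(10, 7).
Equal-tailed 99% interval: the 0.005 and 0.995 quantiles of Beta(10, 7).
Posterior mean ≈ 0.588, SD ≈ 0.116; a Normal approximation gives roughly [0.289, 0.887].
Exact: F⁻¹(0.005) = 0.287; F⁻¹(0.995) = 0.853.

[0.287, 0.853]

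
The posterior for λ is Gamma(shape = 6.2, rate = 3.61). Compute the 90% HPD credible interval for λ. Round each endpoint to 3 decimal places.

[0.625, 2.768]

The posterior is unimodal and skewed, so the HPD interval has equal density at both endpoints and is the shortest 90% interval.
Solving f(0.625) = f(2.768) with F(2.768) − F(0.625) = 0.90 gives [0.625, 2.768].
For comparison, the equal-tailed interval is [0.760, 2.986]; the HPD is narrower and shifted toward the mode.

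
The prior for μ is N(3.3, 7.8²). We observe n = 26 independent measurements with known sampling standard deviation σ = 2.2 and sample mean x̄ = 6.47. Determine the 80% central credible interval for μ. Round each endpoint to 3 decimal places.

[5.908, 7.012]

Posterior precision = 1/7.8² + 26/2.2² = 0.0164 + 5.3719 = 5.3883, so posterior SD = 0.4308.
Posterior mean = (3.3/7.8² + 26·6.47/2.2²) / 5.3883 = 6.4603.
Interval: 6.4603 ± 1.282 × 0.4308 → [5.908, 7.012].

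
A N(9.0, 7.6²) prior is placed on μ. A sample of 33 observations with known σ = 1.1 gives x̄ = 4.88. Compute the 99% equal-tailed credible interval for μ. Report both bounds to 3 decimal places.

[4.390, 5.376]

Posterior precision = 1/7.6² + 33/1.1² = 0.0173 + 27.2727 = 27.2900, so posterior SD = 0.1914.
Posterior mean = (9.0/7.6² + 33·4.88/1.1²) / 27.2900 = 4.8826.
Interval: 4.8826 ± 2.576 × 0.1914 → [4.390, 5.376].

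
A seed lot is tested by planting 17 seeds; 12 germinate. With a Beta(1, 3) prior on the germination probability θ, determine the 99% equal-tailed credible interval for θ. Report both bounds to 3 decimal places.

Posterior: Beta(1+12, 3+5) = Beta(13, 8).
Equal-tailed 99% interval: the 0.005 and 0.995 quantiles of Beta(13, 8).
Posterior mean ≈ 0.619, SD ≈ 0.104; a Normal approximation gives roughly [0.352, 0.886].
Exact: F⁻¹(0.005) = 0.343; F⁻¹(0.995) = 0.854.

[0.343, 0.854]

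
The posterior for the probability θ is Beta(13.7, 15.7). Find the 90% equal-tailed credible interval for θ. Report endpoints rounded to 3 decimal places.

[0.318, 0.616]

Posterior: Beta(13.7, 15.7).
Equal-tailed 90% interval: the 0.05 and 0.95 quantiles of Beta(13.7, 15.7).
Posterior mean ≈ 0.466, SD ≈ 0.090; a Normal approximation gives roughly [0.317, 0.615].
Exact: F⁻¹(0.05) = 0.318; F⁻¹(0.95) = 0.616.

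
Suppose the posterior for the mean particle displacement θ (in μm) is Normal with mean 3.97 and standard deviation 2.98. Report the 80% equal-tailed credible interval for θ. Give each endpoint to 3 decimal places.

[0.151, 7.789]

The posterior is symmetric, so the 80% equal-tailed interval is θ = 3.97 ± z·2.98 with z = 1.282.
Half-width: 1.282 × 2.98 = 3.819.
3.97 − 3.819 = 0.151; 3.97 + 3.819 = 7.789.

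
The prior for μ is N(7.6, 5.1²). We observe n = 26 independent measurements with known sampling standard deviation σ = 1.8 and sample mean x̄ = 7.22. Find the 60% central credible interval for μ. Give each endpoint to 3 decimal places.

[6.925, 7.518]

Posterior precision = 1/5.1² + 26/1.8² = 0.0384 + 8.0247 = 8.0631, so posterior SD = 0.3522.
Posterior mean = (7.6/5.1² + 26·7.22/1.8²) / 8.0631 = 7.2218.
Interval: 7.2218 ± 0.842 × 0.3522 → [6.925, 7.518].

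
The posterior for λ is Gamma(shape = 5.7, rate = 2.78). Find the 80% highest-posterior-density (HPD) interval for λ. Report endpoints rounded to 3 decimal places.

[0.866, 2.921]

The posterior is unimodal and skewed, so the HPD interval has equal density at both endpoints and is the shortest 80% interval.
Solving f(0.866) = f(2.921) with F(2.921) − F(0.866) = 0.80 gives [0.866, 2.921].
For comparison, the equal-tailed interval is [1.055, 3.199]; the HPD is narrower and shifted toward the mode.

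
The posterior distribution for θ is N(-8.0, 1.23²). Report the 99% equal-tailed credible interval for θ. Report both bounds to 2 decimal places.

[-11.17, -4.83]

The posterior is symmetric, so the 99% equal-tailed interval is θ = -8.0 ± z·1.23 with z = 2.576.
Half-width: 2.576 × 1.23 = 3.17.
-8.0 − 3.17 = -11.17; -8.0 + 3.17 = -4.83.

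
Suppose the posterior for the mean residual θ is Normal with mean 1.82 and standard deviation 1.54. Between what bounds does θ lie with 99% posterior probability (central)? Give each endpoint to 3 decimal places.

The posterior is symmetric, so the 99% equal-tailed interval is θ = 1.82 ± z·1.54 with z = 2.576.
Half-width: 2.576 × 1.54 = 3.967.
1.82 − 3.967 = -2.147; 1.82 + 3.967 = 5.787.

[-2.147, 5.787]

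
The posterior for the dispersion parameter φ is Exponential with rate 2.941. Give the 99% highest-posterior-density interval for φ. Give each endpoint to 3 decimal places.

[0.000, 1.566]

The exponential density is strictly decreasing on [0, ∞), so the HPD interval is anchored at 0: [0, q] with P(φ ≤ q) = 0.99.
q = −ln(1 − 0.99) / 2.941 = 4.6052 / 2.941 = 1.566.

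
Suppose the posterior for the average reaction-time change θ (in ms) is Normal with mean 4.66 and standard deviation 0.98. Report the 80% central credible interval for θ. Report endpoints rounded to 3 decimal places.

The posterior is symmetric, so the 80% equal-tailed interval is θ = 4.66 ± z·0.98 with z = 1.282.
Half-width: 1.282 × 0.98 = 1.256.
4.66 − 1.256 = 3.404; 4.66 + 1.256 = 5.916.

[3.404, 5.916]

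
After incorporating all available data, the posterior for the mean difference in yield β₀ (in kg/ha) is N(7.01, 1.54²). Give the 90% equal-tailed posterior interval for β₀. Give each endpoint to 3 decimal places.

The posterior is symmetric, so the 90% equal-tailed interval is β₀ = 7.01 ± z·1.54 with z = 1.645.
Half-width: 1.645 × 1.54 = 2.533.
7.01 − 2.533 = 4.477; 7.01 + 2.533 = 9.543.

[4.477, 9.543]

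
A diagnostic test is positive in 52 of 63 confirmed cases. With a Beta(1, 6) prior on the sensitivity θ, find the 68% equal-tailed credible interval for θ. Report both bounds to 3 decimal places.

[0.706, 0.808]

Posterior: Beta(1+52, 6+11) = Beta(53, 17).
Equal-tailed 68% interval: the 0.16 and 0.84 quantiles of Beta(53, 17).
Posterior mean ≈ 0.757, SD ≈ 0.051; a Normal approximation gives roughly [0.707, 0.808].
Exact: F⁻¹(0.16) = 0.706; F⁻¹(0.84) = 0.808.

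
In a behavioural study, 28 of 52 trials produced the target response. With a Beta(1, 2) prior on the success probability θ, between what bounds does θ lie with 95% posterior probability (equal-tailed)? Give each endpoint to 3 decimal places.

[0.396, 0.657]

Posterior: Beta(1+28, 2+24) = Beta(29, 26).
Equal-tailed 95% interval: the 0.025 and 0.975 quantiles of Beta(29, 26).
Posterior mean ≈ 0.527, SD ≈ 0.067; a Normal approximation gives roughly [0.397, 0.658].
Exact: F⁻¹(0.025) = 0.396; F⁻¹(0.975) = 0.657.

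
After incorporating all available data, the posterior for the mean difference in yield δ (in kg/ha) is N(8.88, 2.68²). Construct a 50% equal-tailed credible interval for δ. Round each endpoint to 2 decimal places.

The posterior is symmetric, so the 50% equal-tailed interval is δ = 8.88 ± z·2.68 with z = 0.674.
Half-width: 0.674 × 2.68 = 1.81.
8.88 − 1.81 = 7.07; 8.88 + 1.81 = 10.69.

[7.07, 10.69]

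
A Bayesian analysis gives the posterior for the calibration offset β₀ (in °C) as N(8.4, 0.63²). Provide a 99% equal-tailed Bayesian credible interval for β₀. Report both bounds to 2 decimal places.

The posterior is symmetric, so the 99% equal-tailed interval is β₀ = 8.4 ± z·0.63 with z = 2.576.
Half-width: 2.576 × 0.63 = 1.62.
8.4 − 1.62 = 6.78; 8.4 + 1.62 = 10.02.

[6.78, 10.02]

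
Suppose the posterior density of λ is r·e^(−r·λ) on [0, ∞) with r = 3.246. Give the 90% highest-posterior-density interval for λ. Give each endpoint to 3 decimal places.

[0.000, 0.709]

The exponential density is strictly decreasing on [0, ∞), so the HPD interval is anchored at 0: [0, q] with P(λ ≤ q) = 0.90.
q = −ln(1 − 0.90) / 3.246 = 2.3026 / 3.246 = 0.709.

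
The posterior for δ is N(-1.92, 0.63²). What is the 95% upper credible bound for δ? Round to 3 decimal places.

Need U with P(δ ≤ U) = 0.95: U = -1.92 + z_{0.05}·0.63.
z = 1.645; U = -1.92 + 1.645 × 0.63 = -0.884.

-0.884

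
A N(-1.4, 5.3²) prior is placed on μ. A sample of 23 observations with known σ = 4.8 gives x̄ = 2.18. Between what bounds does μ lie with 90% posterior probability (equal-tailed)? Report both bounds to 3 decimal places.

[0.439, 3.674]

Posterior precision = 1/5.3² + 23/4.8² = 0.0356 + 0.9983 = 1.0339, so posterior SD = 0.9835.
Posterior mean = (-1.4/5.3² + 23·2.18/4.8²) / 1.0339 = 2.0567.
Interval: 2.0567 ± 1.645 × 0.9835 → [0.439, 3.674].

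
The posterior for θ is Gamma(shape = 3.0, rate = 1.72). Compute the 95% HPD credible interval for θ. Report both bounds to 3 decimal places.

The posterior is unimodal and skewed, so the HPD interval has equal density at both endpoints and is the shortest 95% interval.
Solving f(0.176) = f(3.722) with F(3.722) − F(0.176) = 0.95 gives [0.176, 3.722].
For comparison, the equal-tailed interval is [0.360, 4.200]; the HPD is narrower and shifted toward the mode.

[0.176, 3.722]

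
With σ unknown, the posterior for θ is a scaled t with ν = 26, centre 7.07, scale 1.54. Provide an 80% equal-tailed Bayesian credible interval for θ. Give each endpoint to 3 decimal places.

The t_26 distribution is symmetric; the 80% interval is 7.07 ± t·1.54 with t_{0.9,26} = 1.315.
Half-width: 1.315 × 1.54 = 2.025.
7.07 − 2.025 = 5.045; 7.07 + 2.025 = 9.095.

[5.045, 9.095]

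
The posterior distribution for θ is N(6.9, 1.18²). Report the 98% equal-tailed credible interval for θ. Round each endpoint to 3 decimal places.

The posterior is symmetric, so the 98% equal-tailed interval is θ = 6.9 ± z·1.18 with z = 2.326.
Half-width: 2.326 × 1.18 = 2.745.
6.9 − 2.745 = 4.155; 6.9 + 2.745 = 9.645.

[4.155, 9.645]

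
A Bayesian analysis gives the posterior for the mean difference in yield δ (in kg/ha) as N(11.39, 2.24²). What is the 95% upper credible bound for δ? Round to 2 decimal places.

15.07

Need U with P(δ ≤ U) = 0.95: U = 11.39 + z_{0.05}·2.24.
z = 1.645; U = 11.39 + 1.645 × 2.24 = 15.07.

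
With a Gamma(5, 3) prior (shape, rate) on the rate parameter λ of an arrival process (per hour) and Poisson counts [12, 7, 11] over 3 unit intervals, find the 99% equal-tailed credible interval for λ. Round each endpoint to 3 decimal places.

Posterior: Gamma(5+30, 3+3) = Gamma(35, 6) (shape, rate).
Equal-tailed 99% interval: Gamma(35, 6) quantiles at 0.005 and 0.995.
Posterior mean ≈ 5.833, SD ≈ 0.986; a Normal approximation gives roughly [3.294, 8.373].
Exact: lower = 3.606; upper = 8.685.

[3.606, 8.685]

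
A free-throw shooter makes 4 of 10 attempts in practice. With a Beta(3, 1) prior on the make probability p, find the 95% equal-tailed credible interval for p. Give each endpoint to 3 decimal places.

[0.251, 0.749]

Posterior: Beta(3+4, 1+6) = Beta(7, 7).
Equal-tailed 95% interval: the 0.025 and 0.975 quantiles of Beta(7, 7).
Posterior mean ≈ 0.500, SD ≈ 0.129; a Normal approximation gives roughly [0.247, 0.753].
Exact: F⁻¹(0.025) = 0.251; F⁻¹(0.975) = 0.749.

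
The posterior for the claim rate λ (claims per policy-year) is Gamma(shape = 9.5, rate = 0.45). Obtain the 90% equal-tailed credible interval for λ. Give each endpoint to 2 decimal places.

Posterior: Gamma(shape 9.5, rate 0.45).
Equal-tailed 90% interval: Gamma(9.5, 0.45) quantiles at 0.05 and 0.95.
Posterior mean ≈ 21.11, SD ≈ 6.85; a Normal approximation gives roughly [9.84, 32.38].
Exact: lower = 11.24; upper = 33.49.

[11.24, 33.49]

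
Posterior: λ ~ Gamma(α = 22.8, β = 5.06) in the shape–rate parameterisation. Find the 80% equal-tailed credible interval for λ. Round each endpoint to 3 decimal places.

[3.347, 5.750]

Posterior: Gamma(shape 22.8, rate 5.06).
Equal-tailed 80% interval: Gamma(22.8, 5.06) quantiles at 0.1 and 0.9.
Posterior mean ≈ 4.506, SD ≈ 0.944; a Normal approximation gives roughly [3.297, 5.715].
Exact: lower = 3.347; upper = 5.750.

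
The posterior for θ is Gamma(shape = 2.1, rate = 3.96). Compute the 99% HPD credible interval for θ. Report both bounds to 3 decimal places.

The posterior is unimodal and skewed, so the HPD interval has equal density at both endpoints and is the shortest 99% interval.
Solving f(0.004) = f(1.725) with F(1.725) − F(0.004) = 0.99 gives [0.004, 1.725].
For comparison, the equal-tailed interval is [0.031, 1.925]; the HPD is narrower and shifted toward the mode.

[0.004, 1.725]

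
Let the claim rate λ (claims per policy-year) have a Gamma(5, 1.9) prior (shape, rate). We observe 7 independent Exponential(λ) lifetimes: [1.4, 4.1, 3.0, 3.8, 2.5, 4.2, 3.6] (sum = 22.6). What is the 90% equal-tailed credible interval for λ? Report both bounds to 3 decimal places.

Posterior: Gamma(5+7, 1.9+22.6) = Gamma(12, 24.5) (shape, rate).
Equal-tailed 90% interval: Gamma(12, 24.5) quantiles at 0.05 and 0.95.
Posterior mean ≈ 0.490, SD ≈ 0.141; a Normal approximation gives roughly [0.257, 0.722].
Exact: lower = 0.283; upper = 0.743.

[0.283, 0.743]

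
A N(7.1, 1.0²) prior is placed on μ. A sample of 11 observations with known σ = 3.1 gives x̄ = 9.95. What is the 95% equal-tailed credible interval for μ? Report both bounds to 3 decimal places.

[7.283, 9.959]

Posterior precision = 1/1.0² + 11/3.1² = 1.0000 + 1.1446 = 2.1446, so posterior SD = 0.6828.
Posterior mean = (7.1/1.0² + 11·9.95/3.1²) / 2.1446 = 8.6211.
Interval: 8.6211 ± 1.960 × 0.6828 → [7.283, 9.959].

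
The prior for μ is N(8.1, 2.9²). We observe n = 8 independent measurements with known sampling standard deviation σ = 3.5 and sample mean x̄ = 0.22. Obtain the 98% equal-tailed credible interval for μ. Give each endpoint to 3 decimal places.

Posterior precision = 1/2.9² + 8/3.5² = 0.1189 + 0.6531 = 0.7720, so posterior SD = 1.1382.
Posterior mean = (8.1/2.9² + 8·0.22/3.5²) / 0.7720 = 1.4338.
Interval: 1.4338 ± 2.326 × 1.1382 → [-1.214, 4.081].

[-1.214, 4.081]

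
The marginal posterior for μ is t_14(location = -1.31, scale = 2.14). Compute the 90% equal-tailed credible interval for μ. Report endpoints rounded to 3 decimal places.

The t_14 distribution is symmetric; the 90% interval is -1.31 ± t·2.14 with t_{0.95,14} = 1.761.
Half-width: 1.761 × 2.14 = 3.769.
-1.31 − 3.769 = -5.079; -1.31 + 3.769 = 2.459.

[-5.079, 2.459]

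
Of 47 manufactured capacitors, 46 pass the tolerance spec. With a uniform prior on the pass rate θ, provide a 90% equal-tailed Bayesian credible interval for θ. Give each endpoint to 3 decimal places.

Posterior: Beta(1+46, 1+1) = Beta(47, 2).
Equal-tailed 90% interval: the 0.05 and 0.95 quantiles of Beta(47, 2).
Posterior mean ≈ 0.959, SD ≈ 0.028; a Normal approximation gives roughly [0.913, 1.005].
Exact: F⁻¹(0.05) = 0.905; F⁻¹(0.95) = 0.993.

[0.905, 0.993]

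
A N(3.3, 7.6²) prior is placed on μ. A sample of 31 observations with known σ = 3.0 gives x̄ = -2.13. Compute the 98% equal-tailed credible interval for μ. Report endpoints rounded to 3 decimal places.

Posterior precision = 1/7.6² + 31/3.0² = 0.0173 + 3.4444 = 3.4618, so posterior SD = 0.5375.
Posterior mean = (3.3/7.6² + 31·-2.13/3.0²) / 3.4618 = -2.1028.
Interval: -2.1028 ± 2.326 × 0.5375 → [-3.353, -0.853].

[-3.353, -0.853]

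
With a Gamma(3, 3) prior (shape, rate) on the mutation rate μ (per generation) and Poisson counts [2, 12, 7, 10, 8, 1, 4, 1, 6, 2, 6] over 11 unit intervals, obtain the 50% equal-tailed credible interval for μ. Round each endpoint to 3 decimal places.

Posterior: Gamma(3+59, 3+11) = Gamma(62, 14) (shape, rate).
Equal-tailed 50% interval: Gamma(62, 14) quantiles at 0.25 and 0.75.
Posterior mean ≈ 4.429, SD ≈ 0.562; a Normal approximation gives roughly [4.049, 4.808].
Exact: lower = 4.037; upper = 4.794.

[4.037, 4.794]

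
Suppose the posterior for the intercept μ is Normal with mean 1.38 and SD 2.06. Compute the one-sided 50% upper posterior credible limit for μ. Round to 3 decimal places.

Need U with P(μ ≤ U) = 0.50: U = 1.38 + z_{0.5}·2.06.
z = 0.000; U = 1.38 + 0.000 × 2.06 = 1.380.

1.380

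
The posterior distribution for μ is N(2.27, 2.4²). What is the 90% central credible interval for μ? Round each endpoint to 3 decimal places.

[-1.678, 6.218]

The posterior is symmetric, so the 90% equal-tailed interval is μ = 2.27 ± z·2.4 with z = 1.645.
Half-width: 1.645 × 2.4 = 3.948.
2.27 − 3.948 = -1.678; 2.27 + 3.948 = 6.218.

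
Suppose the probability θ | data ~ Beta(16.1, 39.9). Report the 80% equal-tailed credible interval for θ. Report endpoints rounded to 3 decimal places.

[0.212, 0.366]

Posterior: Beta(16.1, 39.9).
Equal-tailed 80% interval: the 0.1 and 0.9 quantiles of Beta(16.1, 39.9).
Posterior mean ≈ 0.288, SD ≈ 0.060; a Normal approximation gives roughly [0.211, 0.364].
Exact: F⁻¹(0.1) = 0.212; F⁻¹(0.9) = 0.366.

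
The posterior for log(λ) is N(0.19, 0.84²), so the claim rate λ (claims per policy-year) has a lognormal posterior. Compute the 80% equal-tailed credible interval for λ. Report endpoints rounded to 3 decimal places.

[0.412, 3.548]

On the log scale the 80% interval is 0.19 ± 1.282 × 0.84 = [-0.8865, 1.2665].
Exponentiate: [e^-0.8865, e^1.2665] = [0.412, 3.548].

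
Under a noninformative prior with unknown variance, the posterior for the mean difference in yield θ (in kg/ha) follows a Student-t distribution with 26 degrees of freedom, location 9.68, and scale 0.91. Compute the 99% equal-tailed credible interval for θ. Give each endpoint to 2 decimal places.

[7.15, 12.21]

The t_26 distribution is symmetric; the 99% interval is 9.68 ± t·0.91 with t_{0.995,26} = 2.779.
Half-width: 2.779 × 0.91 = 2.53.
9.68 − 2.53 = 7.15; 9.68 + 2.53 = 12.21.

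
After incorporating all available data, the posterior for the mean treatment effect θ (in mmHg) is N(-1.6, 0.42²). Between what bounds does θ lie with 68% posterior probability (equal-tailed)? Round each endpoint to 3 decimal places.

The posterior is symmetric, so the 68% equal-tailed interval is θ = -1.6 ± z·0.42 with z = 0.994.
Half-width: 0.994 × 0.42 = 0.418.
-1.6 − 0.418 = -2.018; -1.6 + 0.418 = -1.182.

[-2.018, -1.182]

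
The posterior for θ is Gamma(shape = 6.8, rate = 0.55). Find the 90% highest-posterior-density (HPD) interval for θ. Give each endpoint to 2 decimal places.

The posterior is unimodal and skewed, so the HPD interval has equal density at both endpoints and is the shortest 90% interval.
Solving f(4.82) = f(19.63) with F(19.63) − F(4.82) = 0.90 gives [4.82, 19.63].
For comparison, the equal-tailed interval is [5.73, 21.05]; the HPD is narrower and shifted toward the mode.

[4.82, 19.63]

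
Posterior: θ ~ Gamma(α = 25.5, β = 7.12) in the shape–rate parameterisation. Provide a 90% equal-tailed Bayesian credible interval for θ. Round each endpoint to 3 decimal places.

[2.500, 4.822]

Posterior: Gamma(shape 25.5, rate 7.12).
Equal-tailed 90% interval: Gamma(25.5, 7.12) quantiles at 0.05 and 0.95.
Posterior mean ≈ 3.581, SD ≈ 0.709; a Normal approximation gives roughly [2.415, 4.748].
Exact: lower = 2.500; upper = 4.822.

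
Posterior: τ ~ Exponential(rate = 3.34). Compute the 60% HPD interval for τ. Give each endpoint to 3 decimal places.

[0.000, 0.274]

The exponential density is strictly decreasing on [0, ∞), so the HPD interval is anchored at 0: [0, q] with P(τ ≤ q) = 0.60.
q = −ln(1 − 0.60) / 3.34 = 0.9163 / 3.34 = 0.274.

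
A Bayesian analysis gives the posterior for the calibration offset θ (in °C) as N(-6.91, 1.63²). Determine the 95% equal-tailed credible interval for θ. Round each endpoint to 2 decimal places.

The posterior is symmetric, so the 95% equal-tailed interval is θ = -6.91 ± z·1.63 with z = 1.960.
Half-width: 1.960 × 1.63 = 3.19.
-6.91 − 3.19 = -10.10; -6.91 + 3.19 = -3.72.

[-10.10, -3.72]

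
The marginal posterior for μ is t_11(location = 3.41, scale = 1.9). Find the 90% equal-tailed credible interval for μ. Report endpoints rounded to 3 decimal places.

The t_11 distribution is symmetric; the 90% interval is 3.41 ± t·1.9 with t_{0.95,11} = 1.796.
Half-width: 1.796 × 1.9 = 3.412.
3.41 − 3.412 = -0.002; 3.41 + 3.412 = 6.822.

[-0.002, 6.822]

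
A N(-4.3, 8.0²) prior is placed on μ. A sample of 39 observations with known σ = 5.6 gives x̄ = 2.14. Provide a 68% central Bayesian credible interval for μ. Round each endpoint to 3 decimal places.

[1.174, 2.946]

Posterior precision = 1/8.0² + 39/5.6² = 0.0156 + 1.2436 = 1.2592, so posterior SD = 0.8911.
Posterior mean = (-4.3/8.0² + 39·2.14/5.6²) / 1.2592 = 2.0601.
Interval: 2.0601 ± 0.994 × 0.8911 → [1.174, 2.946].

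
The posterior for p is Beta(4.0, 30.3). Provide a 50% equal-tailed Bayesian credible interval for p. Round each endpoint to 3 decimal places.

[0.077, 0.149]

Posterior: Beta(4.0, 30.3).
Equal-tailed 50% interval: the 0.25 and 0.75 quantiles of Beta(4.0, 30.3).
Posterior mean ≈ 0.117, SD ≈ 0.054; a Normal approximation gives roughly [0.080, 0.153].
Exact: F⁻¹(0.25) = 0.077; F⁻¹(0.75) = 0.149.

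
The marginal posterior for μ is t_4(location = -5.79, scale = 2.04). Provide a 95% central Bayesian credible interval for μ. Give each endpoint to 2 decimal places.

[-11.45, -0.13]

The t_4 distribution is symmetric; the 95% interval is -5.79 ± t·2.04 with t_{0.975,4} = 2.776.
Half-width: 2.776 × 2.04 = 5.66.
-5.79 − 5.66 = -11.45; -5.79 + 5.66 = -0.13.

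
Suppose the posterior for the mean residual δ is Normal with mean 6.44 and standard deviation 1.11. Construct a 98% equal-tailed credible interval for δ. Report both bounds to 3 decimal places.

The posterior is symmetric, so the 98% equal-tailed interval is δ = 6.44 ± z·1.11 with z = 2.326.
Half-width: 2.326 × 1.11 = 2.582.
6.44 − 2.582 = 3.858; 6.44 + 2.582 = 9.022.

[3.858, 9.022]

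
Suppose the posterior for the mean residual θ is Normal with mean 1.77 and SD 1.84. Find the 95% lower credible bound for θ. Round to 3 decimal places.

Need L with P(θ ≥ L) = 0.95: L = 1.77 − z_{0.05}·1.84.
z = 1.645; L = 1.77 − 1.645 × 1.84 = -1.257.

-1.257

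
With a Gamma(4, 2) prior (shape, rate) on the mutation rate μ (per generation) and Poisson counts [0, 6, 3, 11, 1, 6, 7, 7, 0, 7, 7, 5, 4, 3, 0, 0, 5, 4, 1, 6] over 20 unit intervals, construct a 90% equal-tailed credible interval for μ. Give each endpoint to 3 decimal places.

Posterior: Gamma(4+83, 2+20) = Gamma(87, 22) (shape, rate).
Equal-tailed 90% interval: Gamma(87, 22) quantiles at 0.05 and 0.95.
Posterior mean ≈ 3.955, SD ≈ 0.424; a Normal approximation gives roughly [3.257, 4.652].
Exact: lower = 3.284; upper = 4.677.

[3.284, 4.677]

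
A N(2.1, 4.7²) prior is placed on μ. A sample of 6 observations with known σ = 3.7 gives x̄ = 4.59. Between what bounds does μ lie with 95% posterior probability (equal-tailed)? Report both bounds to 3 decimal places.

[1.538, 7.175]

Posterior precision = 1/4.7² + 6/3.7² = 0.0453 + 0.4383 = 0.4835, so posterior SD = 1.4381.
Posterior mean = (2.1/4.7² + 6·4.59/3.7²) / 0.4835 = 4.3569.
Interval: 4.3569 ± 1.960 × 1.4381 → [1.538, 7.175].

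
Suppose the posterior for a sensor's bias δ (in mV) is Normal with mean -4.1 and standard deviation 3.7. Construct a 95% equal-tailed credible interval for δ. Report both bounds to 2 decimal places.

The posterior is symmetric, so the 95% equal-tailed interval is δ = -4.1 ± z·3.7 with z = 1.960.
Half-width: 1.960 × 3.7 = 7.25.
-4.1 − 7.25 = -11.35; -4.1 + 7.25 = 3.15.

[-11.35, 3.15]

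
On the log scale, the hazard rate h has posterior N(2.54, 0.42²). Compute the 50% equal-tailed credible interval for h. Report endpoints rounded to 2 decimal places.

[9.55, 16.83]

On the log scale the 50% interval is 2.54 ± 0.674 × 0.42 = [2.2567, 2.8233].
Exponentiate: [e^2.2567, e^2.8233] = [9.55, 16.83].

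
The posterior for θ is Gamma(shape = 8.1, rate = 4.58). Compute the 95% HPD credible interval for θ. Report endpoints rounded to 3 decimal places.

The posterior is unimodal and skewed, so the HPD interval has equal density at both endpoints and is the shortest 95% interval.
Solving f(0.663) = f(3.006) with F(3.006) − F(0.663) = 0.95 gives [0.663, 3.006].
For comparison, the equal-tailed interval is [0.768, 3.179]; the HPD is narrower and shifted toward the mode.

[0.663, 3.006]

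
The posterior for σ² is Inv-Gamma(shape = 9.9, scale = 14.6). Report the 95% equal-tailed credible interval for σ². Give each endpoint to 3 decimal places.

[0.861, 3.089]

Inverse-Gamma(9.9, 14.6) quantiles: F⁻¹(0.025) and F⁻¹(0.975).
Equivalently, 1/σ² ~ Gamma(9.9, rate = 14.6); invert its 0.975 and 0.025 quantiles.
Posterior mean ≈ 1.640, SD ≈ 0.584; a Normal approximation gives roughly [0.497, 2.784].
Exact: lower = 0.861; upper = 3.089.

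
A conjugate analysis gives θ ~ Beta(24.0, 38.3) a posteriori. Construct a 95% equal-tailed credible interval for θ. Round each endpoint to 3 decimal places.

Posterior: Beta(24.0, 38.3).
Equal-tailed 95% interval: the 0.025 and 0.975 quantiles of Beta(24.0, 38.3).
Posterior mean ≈ 0.385, SD ≈ 0.061; a Normal approximation gives roughly [0.265, 0.505].
Exact: F⁻¹(0.025) = 0.269; F⁻¹(0.975) = 0.508.

[0.269, 0.508]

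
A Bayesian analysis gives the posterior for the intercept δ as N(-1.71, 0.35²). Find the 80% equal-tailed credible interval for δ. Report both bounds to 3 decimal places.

[-2.159, -1.261]

The posterior is symmetric, so the 80% equal-tailed interval is δ = -1.71 ± z·0.35 with z = 1.282.
Half-width: 1.282 × 0.35 = 0.449.
-1.71 − 0.449 = -2.159; -1.71 + 0.449 = -1.261.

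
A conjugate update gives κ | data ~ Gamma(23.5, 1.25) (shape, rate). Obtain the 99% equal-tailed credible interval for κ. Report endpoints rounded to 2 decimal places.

Posterior: Gamma(shape 23.5, rate 1.25).
Equal-tailed 99% interval: Gamma(23.5, 1.25) quantiles at 0.005 and 0.995.
Posterior mean ≈ 18.80, SD ≈ 3.88; a Normal approximation gives roughly [8.81, 28.79].
Exact: lower = 10.31; upper = 30.28.

[10.31, 30.28]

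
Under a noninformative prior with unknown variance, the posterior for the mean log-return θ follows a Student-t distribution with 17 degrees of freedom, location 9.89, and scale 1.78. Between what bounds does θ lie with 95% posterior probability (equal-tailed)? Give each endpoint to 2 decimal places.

The t_17 distribution is symmetric; the 95% interval is 9.89 ± t·1.78 with t_{0.975,17} = 2.110.
Half-width: 2.110 × 1.78 = 3.76.
9.89 − 3.76 = 6.13; 9.89 + 3.76 = 13.65.

[6.13, 13.65]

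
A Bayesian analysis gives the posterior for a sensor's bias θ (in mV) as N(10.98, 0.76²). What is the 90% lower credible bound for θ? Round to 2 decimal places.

Need L with P(θ ≥ L) = 0.90: L = 10.98 − z_{0.1}·0.76.
z = 1.282; L = 10.98 − 1.282 × 0.76 = 10.01.

10.01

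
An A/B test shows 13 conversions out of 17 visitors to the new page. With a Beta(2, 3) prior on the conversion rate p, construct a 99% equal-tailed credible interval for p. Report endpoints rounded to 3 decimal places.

Posterior: Beta(2+13, 3+4) = Beta(15, 7).
Equal-tailed 99% interval: the 0.005 and 0.995 quantiles of Beta(15, 7).
Posterior mean ≈ 0.682, SD ≈ 0.097; a Normal approximation gives roughly [0.432, 0.932].
Exact: F⁻¹(0.005) = 0.412; F⁻¹(0.995) = 0.892.

[0.412, 0.892]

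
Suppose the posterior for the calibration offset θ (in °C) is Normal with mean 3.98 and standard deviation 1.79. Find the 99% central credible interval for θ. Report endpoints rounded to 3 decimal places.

The posterior is symmetric, so the 99% equal-tailed interval is θ = 3.98 ± z·1.79 with z = 2.576.
Half-width: 2.576 × 1.79 = 4.611.
3.98 − 4.611 = -0.631; 3.98 + 4.611 = 8.591.

[-0.631, 8.591]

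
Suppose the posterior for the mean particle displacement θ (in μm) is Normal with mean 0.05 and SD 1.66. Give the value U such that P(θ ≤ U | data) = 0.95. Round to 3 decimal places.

2.780

Need U with P(θ ≤ U) = 0.95: U = 0.05 + z_{0.05}·1.66.
z = 1.645; U = 0.05 + 1.645 × 1.66 = 2.780.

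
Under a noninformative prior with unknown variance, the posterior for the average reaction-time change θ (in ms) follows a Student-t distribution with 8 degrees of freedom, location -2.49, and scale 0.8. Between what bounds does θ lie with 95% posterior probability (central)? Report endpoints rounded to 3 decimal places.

The t_8 distribution is symmetric; the 95% interval is -2.49 ± t·0.8 with t_{0.975,8} = 2.306.
Half-width: 2.306 × 0.8 = 1.845.
-2.49 − 1.845 = -4.335; -2.49 + 1.845 = -0.645.

[-4.335, -0.645]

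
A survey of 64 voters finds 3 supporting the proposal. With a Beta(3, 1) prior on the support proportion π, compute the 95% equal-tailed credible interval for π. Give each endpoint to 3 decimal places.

[0.034, 0.166]

Posterior: Beta(3+3, 1+61) = Beta(6, 62).
Equal-tailed 95% interval: the 0.025 and 0.975 quantiles of Beta(6, 62).
Posterior mean ≈ 0.088, SD ≈ 0.034; a Normal approximation gives roughly [0.021, 0.155].
Exact: F⁻¹(0.025) = 0.034; F⁻¹(0.975) = 0.166.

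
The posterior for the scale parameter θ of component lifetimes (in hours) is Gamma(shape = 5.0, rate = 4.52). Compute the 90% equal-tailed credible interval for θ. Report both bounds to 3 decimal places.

[0.436, 2.025]

Posterior: Gamma(shape 5.0, rate 4.52).
Equal-tailed 90% interval: Gamma(5.0, 4.52) quantiles at 0.05 and 0.95.
Posterior mean ≈ 1.106, SD ≈ 0.495; a Normal approximation gives roughly [0.292, 1.920].
Exact: lower = 0.436; upper = 2.025.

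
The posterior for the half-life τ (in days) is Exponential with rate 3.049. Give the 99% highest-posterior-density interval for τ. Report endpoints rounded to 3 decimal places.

The exponential density is strictly decreasing on [0, ∞), so the HPD interval is anchored at 0: [0, q] with P(τ ≤ q) = 0.99.
q = −ln(1 − 0.99) / 3.049 = 4.6052 / 3.049 = 1.510.

[0.000, 1.510]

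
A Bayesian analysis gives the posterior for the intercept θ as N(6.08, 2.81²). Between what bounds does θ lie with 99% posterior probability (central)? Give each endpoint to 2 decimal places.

The posterior is symmetric, so the 99% equal-tailed interval is θ = 6.08 ± z·2.81 with z = 2.576.
Half-width: 2.576 × 2.81 = 7.24.
6.08 − 7.24 = -1.16; 6.08 + 7.24 = 13.32.

[-1.16, 13.32]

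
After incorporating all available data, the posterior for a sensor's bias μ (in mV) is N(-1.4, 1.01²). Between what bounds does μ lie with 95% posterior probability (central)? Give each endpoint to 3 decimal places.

The posterior is symmetric, so the 95% equal-tailed interval is μ = -1.4 ± z·1.01 with z = 1.960.
Half-width: 1.960 × 1.01 = 1.980.
-1.4 − 1.980 = -3.380; -1.4 + 1.980 = 0.580.

[-3.380, 0.580]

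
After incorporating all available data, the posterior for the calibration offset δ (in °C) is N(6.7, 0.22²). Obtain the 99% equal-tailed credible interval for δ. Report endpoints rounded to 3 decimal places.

[6.133, 7.267]

The posterior is symmetric, so the 99% equal-tailed interval is δ = 6.7 ± z·0.22 with z = 2.576.
Half-width: 2.576 × 0.22 = 0.567.
6.7 − 0.567 = 6.133; 6.7 + 0.567 = 7.267.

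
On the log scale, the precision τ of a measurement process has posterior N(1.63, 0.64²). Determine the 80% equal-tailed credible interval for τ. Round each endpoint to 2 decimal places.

On the log scale the 80% interval is 1.63 ± 1.282 × 0.64 = [0.8098, 2.4502].
Exponentiate: [e^0.8098, e^2.4502] = [2.25, 11.59].

[2.25, 11.59]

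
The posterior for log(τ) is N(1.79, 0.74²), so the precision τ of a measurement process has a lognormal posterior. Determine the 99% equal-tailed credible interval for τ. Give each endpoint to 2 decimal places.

On the log scale the 99% interval is 1.79 ± 2.576 × 0.74 = [-0.1161, 3.6961].
Exponentiate: [e^-0.1161, e^3.6961] = [0.89, 40.29].

[0.89, 40.29]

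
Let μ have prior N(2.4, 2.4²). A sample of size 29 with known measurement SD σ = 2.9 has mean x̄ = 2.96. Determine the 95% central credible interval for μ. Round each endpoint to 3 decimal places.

Posterior precision = 1/2.4² + 29/2.9² = 0.1736 + 3.4483 = 3.6219, so posterior SD = 0.5255.
Posterior mean = (2.4/2.4² + 29·2.96/2.9²) / 3.6219 = 2.9332.
Interval: 2.9332 ± 1.960 × 0.5255 → [1.903, 3.963].

[1.903, 3.963]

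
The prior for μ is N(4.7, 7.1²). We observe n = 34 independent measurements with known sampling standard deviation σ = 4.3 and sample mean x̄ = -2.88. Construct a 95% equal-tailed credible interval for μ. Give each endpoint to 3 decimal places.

Posterior precision = 1/7.1² + 34/4.3² = 0.0198 + 1.8388 = 1.8587, so posterior SD = 0.7335.
Posterior mean = (4.7/7.1² + 34·-2.88/4.3²) / 1.8587 = -2.7991.
Interval: -2.7991 ± 1.960 × 0.7335 → [-4.237, -1.361].

[-4.237, -1.361]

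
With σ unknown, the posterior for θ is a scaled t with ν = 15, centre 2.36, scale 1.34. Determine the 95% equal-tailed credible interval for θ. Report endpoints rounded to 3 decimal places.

The t_15 distribution is symmetric; the 95% interval is 2.36 ± t·1.34 with t_{0.975,15} = 2.131.
Half-width: 2.131 × 1.34 = 2.856.
2.36 − 2.856 = -0.496; 2.36 + 2.856 = 5.216.

[-0.496, 5.216]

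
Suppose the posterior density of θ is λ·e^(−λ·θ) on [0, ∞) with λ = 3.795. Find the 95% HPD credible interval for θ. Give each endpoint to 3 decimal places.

The exponential density is strictly decreasing on [0, ∞), so the HPD interval is anchored at 0: [0, q] with P(θ ≤ q) = 0.95.
q = −ln(1 − 0.95) / 3.795 = 2.9957 / 3.795 = 0.789.

[0.000, 0.789]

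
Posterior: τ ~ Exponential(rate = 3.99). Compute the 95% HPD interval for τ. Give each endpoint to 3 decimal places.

The exponential density is strictly decreasing on [0, ∞), so the HPD interval is anchored at 0: [0, q] with P(τ ≤ q) = 0.95.
q = −ln(1 − 0.95) / 3.99 = 2.9957 / 3.99 = 0.751.

[0.000, 0.751]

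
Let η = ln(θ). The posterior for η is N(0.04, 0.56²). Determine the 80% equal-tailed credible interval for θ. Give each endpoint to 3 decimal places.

[0.508, 2.133]

On the log scale the 80% interval is 0.04 ± 1.282 × 0.56 = [-0.6777, 0.7577].
Exponentiate: [e^-0.6777, e^0.7577] = [0.508, 2.133].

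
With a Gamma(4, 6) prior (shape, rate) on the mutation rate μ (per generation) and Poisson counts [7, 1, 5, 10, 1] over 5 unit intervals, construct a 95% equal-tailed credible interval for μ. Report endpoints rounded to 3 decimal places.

[1.691, 3.571]

Posterior: Gamma(4+24, 6+5) = Gamma(28, 11) (shape, rate).
Equal-tailed 95% interval: Gamma(28, 11) quantiles at 0.025 and 0.975.
Posterior mean ≈ 2.545, SD ≈ 0.481; a Normal approximation gives roughly [1.603, 3.488].
Exact: lower = 1.691; upper = 3.571.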